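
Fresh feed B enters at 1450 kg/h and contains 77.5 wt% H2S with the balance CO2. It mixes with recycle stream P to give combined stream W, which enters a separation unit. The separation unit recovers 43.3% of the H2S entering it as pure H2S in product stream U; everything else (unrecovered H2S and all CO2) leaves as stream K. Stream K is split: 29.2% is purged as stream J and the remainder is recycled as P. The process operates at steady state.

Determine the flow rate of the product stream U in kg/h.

812.9 kg/h

H2S in W: m_A = 1450×0.775 + (1−0.292)·(1−0.433)·m_A, so m_A = 1123.8/0.5986 = 1877.4 kg/h.
Product U = 0.433×1877.4 = 812.92 kg/h.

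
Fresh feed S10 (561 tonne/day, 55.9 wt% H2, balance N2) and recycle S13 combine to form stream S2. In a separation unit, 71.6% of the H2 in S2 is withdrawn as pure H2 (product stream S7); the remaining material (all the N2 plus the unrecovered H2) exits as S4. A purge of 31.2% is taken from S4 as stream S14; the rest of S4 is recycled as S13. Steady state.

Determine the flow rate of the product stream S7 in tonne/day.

279.1 tonne/day

H2 in S2: m_A = 561×0.559 + (1−0.312)·(1−0.716)·m_A, so m_A = 313.6/0.8046 = 389.75 tonne/day.
Product S7 = 0.716×389.75 = 279.06 tonne/day.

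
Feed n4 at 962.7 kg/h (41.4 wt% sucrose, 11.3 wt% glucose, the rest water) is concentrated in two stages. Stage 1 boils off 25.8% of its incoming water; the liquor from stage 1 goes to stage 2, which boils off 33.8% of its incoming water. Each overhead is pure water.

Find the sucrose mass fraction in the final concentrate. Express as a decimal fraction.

0.545

water in feed = 962.7×0.473 = 455.36 kg/h.
After stage 1: water left = (1−0.258)×455.36 = 337.87; stream total = 845.22 kg/h.
After stage 2: water left = (1−0.338)×337.87 = 223.67; final concentrate = 731.02 kg/h.
sucrose fraction = 398.56/731.02 = 0.545.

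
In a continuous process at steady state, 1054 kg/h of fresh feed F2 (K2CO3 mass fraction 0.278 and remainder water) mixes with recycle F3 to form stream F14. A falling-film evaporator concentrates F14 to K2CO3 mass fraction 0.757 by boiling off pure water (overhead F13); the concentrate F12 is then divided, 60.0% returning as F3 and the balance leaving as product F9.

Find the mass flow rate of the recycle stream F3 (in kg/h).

Overall K2CO3 balance (none leaves overhead): K2CO3 in fresh feed = K2CO3 in product, i.e. 1054×0.278 = (1−0.600)·F12·0.757.
F12 = 293.01/(0.757×0.400) = 967.68 kg/h.
Recycle F3 = 0.600×967.68 = 580.61 kg/h.

580.6 kg/h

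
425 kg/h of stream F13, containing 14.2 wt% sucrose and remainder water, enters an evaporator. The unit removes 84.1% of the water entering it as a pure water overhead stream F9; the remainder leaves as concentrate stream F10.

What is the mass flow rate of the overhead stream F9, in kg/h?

306.7 kg/h

water entering = 425×0.858 = 364.65 kg/h; overhead removed = 0.841×364.65 = 306.67 kg/h.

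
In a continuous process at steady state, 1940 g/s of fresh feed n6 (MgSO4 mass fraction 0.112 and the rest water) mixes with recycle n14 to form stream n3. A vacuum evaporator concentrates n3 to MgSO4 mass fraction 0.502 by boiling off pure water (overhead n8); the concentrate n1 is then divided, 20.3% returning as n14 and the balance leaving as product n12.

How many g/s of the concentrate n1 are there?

Overall MgSO4 balance (none leaves overhead): MgSO4 in fresh feed = MgSO4 in product, i.e. 1940×0.112 = (1−0.203)·n1·0.502.
n1 = 217.28/(0.502×0.797) = 543.07 g/s.

543.1 g/s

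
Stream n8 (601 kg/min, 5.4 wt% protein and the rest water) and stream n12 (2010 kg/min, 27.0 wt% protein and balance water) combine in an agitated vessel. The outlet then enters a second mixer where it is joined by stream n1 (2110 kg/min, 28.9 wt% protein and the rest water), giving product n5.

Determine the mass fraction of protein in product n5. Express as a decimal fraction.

0.251

Overall, product flow = 4721 kg/min.
protein in = 601×0.054 + 2010×0.270 + 2110×0.289 = 1184.9 kg/min.
protein fraction in n5 = 0.251.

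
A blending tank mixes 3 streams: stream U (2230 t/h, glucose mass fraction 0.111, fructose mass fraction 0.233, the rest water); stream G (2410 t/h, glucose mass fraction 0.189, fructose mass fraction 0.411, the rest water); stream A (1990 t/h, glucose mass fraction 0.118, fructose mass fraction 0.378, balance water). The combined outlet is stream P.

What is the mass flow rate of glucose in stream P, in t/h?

glucose out = glucose in = 2230×0.111 + 2410×0.189 + 1990×0.118 = 937.84 t/h.

937.8 t/h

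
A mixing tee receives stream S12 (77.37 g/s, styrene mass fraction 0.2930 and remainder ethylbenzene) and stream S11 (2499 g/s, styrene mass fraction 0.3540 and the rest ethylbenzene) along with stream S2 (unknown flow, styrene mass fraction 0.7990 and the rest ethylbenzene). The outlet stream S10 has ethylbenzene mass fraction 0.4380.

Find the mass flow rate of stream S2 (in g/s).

2281 g/s

Let S2 be the unknown flow. Total out = 2576.4 + S2.
ethylbenzene balance: 1669.1 + 0.201·S2 = 0.438·(2576.4 + S2)
(0.201 − 0.438)·S2 = 0.438×2576.4 − 1669.1 = -540.6
S2 = -540.6 / -0.237 = 2281 g/s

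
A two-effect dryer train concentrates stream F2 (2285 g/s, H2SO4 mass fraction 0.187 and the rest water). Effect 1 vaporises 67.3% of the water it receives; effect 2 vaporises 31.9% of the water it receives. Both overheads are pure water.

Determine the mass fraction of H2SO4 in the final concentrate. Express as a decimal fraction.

water in feed = 2285×0.813 = 1857.7 g/s.
After stage 1: water left = (1−0.673)×1857.7 = 607.47; stream total = 1034.8 g/s.
After stage 2: water left = (1−0.319)×607.47 = 413.69; final concentrate = 840.98 g/s.
H2SO4 fraction = 427.3/840.98 = 0.508.

0.508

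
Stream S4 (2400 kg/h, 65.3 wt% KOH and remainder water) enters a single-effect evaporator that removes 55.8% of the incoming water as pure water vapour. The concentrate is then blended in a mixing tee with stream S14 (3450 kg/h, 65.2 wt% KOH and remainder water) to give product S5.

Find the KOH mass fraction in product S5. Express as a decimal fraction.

0.7087

Vapour removed = 0.558×0.347×2400 = 464.7 kg/h; concentrate = 1935.3 kg/h.
KOH reaching the mixer = 1567.2 (from concentrate) + 3450×0.652 = 3816.6 kg/h.
Product flow = 1935.3 + 3450 = 5385.3 kg/h; KOH fraction = 0.7087.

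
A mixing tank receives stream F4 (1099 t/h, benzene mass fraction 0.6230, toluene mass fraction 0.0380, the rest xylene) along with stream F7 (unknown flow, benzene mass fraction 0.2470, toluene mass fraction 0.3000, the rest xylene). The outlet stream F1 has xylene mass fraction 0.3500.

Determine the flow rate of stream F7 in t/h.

Let F7 be the unknown flow. Total out = 1099 + F7.
xylene balance: 372.56 + 0.453·F7 = 0.350·(1099 + F7)
(0.453 − 0.350)·F7 = 0.350×1099 − 372.56 = 12.089
F7 = 12.089 / 0.103 = 117.37 t/h

117.4 t/h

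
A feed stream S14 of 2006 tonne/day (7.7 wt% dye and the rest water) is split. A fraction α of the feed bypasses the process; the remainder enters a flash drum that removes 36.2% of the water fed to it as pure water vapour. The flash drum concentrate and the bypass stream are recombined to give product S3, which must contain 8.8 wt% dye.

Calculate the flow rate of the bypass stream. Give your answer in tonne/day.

1256 tonne/day

All 2006×0.077 = 154.46 tonne/day of dye reaches S3, so S3 = 154.46/0.088 = 1755.2 tonne/day and vapour = 250.75 tonne/day.
The evaporator receives (1−α)·2006 of feed at 0.923 water and removes 0.362 of that water:
0.362×0.923×(1−α)×2006 = 250.75
(1−α) = 250.75/670.26 = 0.3741;  α = 0.6259.
Bypass flow = 0.6259×2006 = 1255.5 tonne/day.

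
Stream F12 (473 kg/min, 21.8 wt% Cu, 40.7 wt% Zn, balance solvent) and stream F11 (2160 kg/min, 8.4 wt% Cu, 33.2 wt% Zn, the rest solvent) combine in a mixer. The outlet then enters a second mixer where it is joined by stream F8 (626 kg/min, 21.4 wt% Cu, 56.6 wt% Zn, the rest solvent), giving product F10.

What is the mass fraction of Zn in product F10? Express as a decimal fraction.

0.3878

Overall, product flow = 3259 kg/min.
Zn in = 473×0.407 + 2160×0.332 + 626×0.566 = 1263.9 kg/min.
Zn fraction in F10 = 0.3878.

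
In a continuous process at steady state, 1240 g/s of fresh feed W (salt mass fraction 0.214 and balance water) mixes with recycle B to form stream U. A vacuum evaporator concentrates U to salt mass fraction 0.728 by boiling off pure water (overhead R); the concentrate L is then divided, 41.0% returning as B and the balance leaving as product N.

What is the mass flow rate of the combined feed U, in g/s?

1493 g/s

Overall salt balance (none leaves overhead): salt in fresh feed = salt in product, i.e. 1240×0.214 = (1−0.410)·L·0.728.
L = 265.36/(0.728×0.590) = 617.81 g/s.
Recycle B = 0.410×617.81 = 253.3 g/s.
Combined feed U = 1240 + 253.3 = 1493.3 g/s.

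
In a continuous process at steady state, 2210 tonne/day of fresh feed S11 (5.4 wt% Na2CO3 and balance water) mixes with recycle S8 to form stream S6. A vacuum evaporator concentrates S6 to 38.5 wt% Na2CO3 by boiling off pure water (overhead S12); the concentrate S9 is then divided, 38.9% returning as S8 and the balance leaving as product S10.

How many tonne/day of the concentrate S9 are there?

Overall Na2CO3 balance (none leaves overhead): Na2CO3 in fresh feed = Na2CO3 in product, i.e. 2210×0.054 = (1−0.389)·S9·0.385.
S9 = 119.34/(0.385×0.611) = 507.32 tonne/day.

507.3 tonne/day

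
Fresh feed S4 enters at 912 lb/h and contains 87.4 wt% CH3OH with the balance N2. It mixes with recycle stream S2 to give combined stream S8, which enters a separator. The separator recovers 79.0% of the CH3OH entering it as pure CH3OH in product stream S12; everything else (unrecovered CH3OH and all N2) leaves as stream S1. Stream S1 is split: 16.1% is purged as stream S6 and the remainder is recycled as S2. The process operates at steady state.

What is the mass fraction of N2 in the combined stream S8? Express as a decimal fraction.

N2 enters only via S4 and leaves only via the purge: 912×0.126 = 0.161×(N2 in S1), and the separator passes all N2, so N2 in S8 = N2 in S1 = 713.74 lb/h.
CH3OH in S8: m_A = 912×0.874 + (1−0.161)·(1−0.790)·m_A, so m_A = 797.09/0.8238 = 967.56 lb/h.
S8 = 967.56 + 713.74 = 1681.3 lb/h.
N2 fraction in S8 = 713.74/1681.3 = 0.425.

0.425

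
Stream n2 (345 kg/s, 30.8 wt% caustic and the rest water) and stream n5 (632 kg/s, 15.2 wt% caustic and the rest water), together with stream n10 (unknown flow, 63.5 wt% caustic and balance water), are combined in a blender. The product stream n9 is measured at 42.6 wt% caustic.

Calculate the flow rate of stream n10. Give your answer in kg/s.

1023 kg/s

Let n10 be the unknown flow. Total out = 977 + n10.
caustic balance: 202.32 + 0.635·n10 = 0.426·(977 + n10)
(0.635 − 0.426)·n10 = 0.426×977 − 202.32 = 213.88
n10 = 213.88 / 0.209 = 1023.3 kg/s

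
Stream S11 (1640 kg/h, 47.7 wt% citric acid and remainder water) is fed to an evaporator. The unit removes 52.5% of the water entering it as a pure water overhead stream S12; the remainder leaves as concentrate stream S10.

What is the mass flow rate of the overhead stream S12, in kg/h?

450.3 kg/h

water entering = 1640×0.523 = 857.72 kg/h; overhead removed = 0.525×857.72 = 450.3 kg/h.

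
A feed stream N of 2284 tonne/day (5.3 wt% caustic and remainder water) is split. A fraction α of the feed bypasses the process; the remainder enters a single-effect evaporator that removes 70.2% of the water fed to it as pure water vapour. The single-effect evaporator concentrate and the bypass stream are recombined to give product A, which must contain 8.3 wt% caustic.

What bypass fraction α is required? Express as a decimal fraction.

0.456

All 2284×0.053 = 121.05 tonne/day of caustic reaches A, so A = 121.05/0.083 = 1458.5 tonne/day and vapour = 825.54 tonne/day.
The evaporator receives (1−α)·2284 of feed at 0.947 water and removes 0.702 of that water:
0.702×0.947×(1−α)×2284 = 825.54
(1−α) = 825.54/1518.4 = 0.5437;  α = 0.4563.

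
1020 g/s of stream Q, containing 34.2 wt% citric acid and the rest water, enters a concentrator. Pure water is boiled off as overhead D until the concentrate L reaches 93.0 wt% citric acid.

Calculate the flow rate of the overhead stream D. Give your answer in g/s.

citric acid is conserved: 1020×0.342 = 348.84 g/s all reports to the concentrate.
Concentrate = 348.84/(target fraction) = 375.1 g/s.
Overhead = 1020 − 375.1 = 644.9 g/s.

644.9 g/s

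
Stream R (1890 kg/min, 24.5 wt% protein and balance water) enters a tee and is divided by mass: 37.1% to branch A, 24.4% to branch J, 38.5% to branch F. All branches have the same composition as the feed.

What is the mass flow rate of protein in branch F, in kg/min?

178.3 kg/min

Branch F total = 0.385×1890 = 727.65 kg/min.
protein in F = 0.245×727.65 = 178.27 kg/min.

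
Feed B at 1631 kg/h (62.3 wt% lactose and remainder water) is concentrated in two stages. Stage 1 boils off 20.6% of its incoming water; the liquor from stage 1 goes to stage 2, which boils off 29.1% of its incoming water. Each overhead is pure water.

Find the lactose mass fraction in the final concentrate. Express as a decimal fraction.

water in feed = 1631×0.377 = 614.89 kg/h.
After stage 1: water left = (1−0.206)×614.89 = 488.22; stream total = 1504.3 kg/h.
After stage 2: water left = (1−0.291)×488.22 = 346.15; final concentrate = 1362.3 kg/h.
lactose fraction = 1016.1/1362.3 = 0.746.

0.746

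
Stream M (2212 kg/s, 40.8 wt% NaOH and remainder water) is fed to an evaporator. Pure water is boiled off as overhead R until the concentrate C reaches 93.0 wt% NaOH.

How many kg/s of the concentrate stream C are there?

NaOH is conserved: 2212×0.408 = 902.5 kg/s all reports to the concentrate.
Concentrate = 902.5/(target fraction) = 970.43 kg/s.

970.4 kg/s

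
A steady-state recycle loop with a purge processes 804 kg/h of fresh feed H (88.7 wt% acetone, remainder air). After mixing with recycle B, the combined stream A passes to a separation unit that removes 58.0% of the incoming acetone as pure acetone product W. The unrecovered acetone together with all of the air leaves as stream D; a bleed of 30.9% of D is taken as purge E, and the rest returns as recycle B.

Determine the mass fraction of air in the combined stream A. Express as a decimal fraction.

0.226

air enters only via H and leaves only via the purge: 804×0.113 = 0.309×(air in D), and the separation unit passes all air, so air in A = air in D = 294.02 kg/h.
acetone in A: m_A = 804×0.887 + (1−0.309)·(1−0.580)·m_A, so m_A = 713.15/0.7098 = 1004.7 kg/h.
A = 1004.7 + 294.02 = 1298.8 kg/h.
air fraction in A = 294.02/1298.8 = 0.226.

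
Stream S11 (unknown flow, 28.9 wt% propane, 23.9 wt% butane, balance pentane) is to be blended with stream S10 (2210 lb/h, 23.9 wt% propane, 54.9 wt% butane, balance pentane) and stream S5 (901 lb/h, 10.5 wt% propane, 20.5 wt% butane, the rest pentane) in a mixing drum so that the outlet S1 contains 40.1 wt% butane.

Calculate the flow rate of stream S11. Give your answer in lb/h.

Let S11 be the unknown flow. Total out = 3111 + S11.
butane balance: 1398 + 0.239·S11 = 0.401·(3111 + S11)
(0.239 − 0.401)·S11 = 0.401×3111 − 1398 = -150.48
S11 = -150.48 / -0.162 = 928.91 lb/h

928.9 lb/h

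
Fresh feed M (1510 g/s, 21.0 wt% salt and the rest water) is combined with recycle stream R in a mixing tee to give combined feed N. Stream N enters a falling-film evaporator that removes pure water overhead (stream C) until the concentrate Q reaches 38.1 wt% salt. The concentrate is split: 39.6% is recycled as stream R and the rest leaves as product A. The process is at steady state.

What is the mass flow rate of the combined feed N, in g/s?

Overall salt balance (none leaves overhead): salt in fresh feed = salt in product, i.e. 1510×0.210 = (1−0.396)·Q·0.381.
Q = 317.1/(0.381×0.604) = 1378 g/s.
Recycle R = 0.396×1378 = 545.67 g/s.
Combined feed N = 1510 + 545.67 = 2055.7 g/s.

2056 g/s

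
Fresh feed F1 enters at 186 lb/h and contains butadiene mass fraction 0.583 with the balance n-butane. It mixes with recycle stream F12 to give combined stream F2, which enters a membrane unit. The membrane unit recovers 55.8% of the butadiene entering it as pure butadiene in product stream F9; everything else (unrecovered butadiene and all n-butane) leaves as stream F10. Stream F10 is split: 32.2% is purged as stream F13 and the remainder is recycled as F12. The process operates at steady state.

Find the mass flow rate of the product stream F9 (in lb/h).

butadiene in F2: m_A = 186×0.583 + (1−0.322)·(1−0.558)·m_A, so m_A = 108.44/0.7003 = 154.84 lb/h.
Product F9 = 0.558×154.84 = 86.401 lb/h.

86.4 lb/h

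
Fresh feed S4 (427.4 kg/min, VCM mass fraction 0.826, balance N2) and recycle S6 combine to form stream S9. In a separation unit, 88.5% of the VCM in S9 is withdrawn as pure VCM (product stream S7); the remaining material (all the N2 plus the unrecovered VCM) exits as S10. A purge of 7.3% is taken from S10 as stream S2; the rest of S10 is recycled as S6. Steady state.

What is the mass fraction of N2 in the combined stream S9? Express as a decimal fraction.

N2 enters only via S4 and leaves only via the purge: 427.4×0.174 = 0.073×(N2 in S10), and the separation unit passes all N2, so N2 in S9 = N2 in S10 = 1018.7 kg/min.
VCM in S9: m_A = 427.4×0.826 + (1−0.073)·(1−0.885)·m_A, so m_A = 353.03/0.8934 = 395.16 kg/min.
S9 = 395.16 + 1018.7 = 1413.9 kg/min.
N2 fraction in S9 = 1018.7/1413.9 = 0.721.

0.721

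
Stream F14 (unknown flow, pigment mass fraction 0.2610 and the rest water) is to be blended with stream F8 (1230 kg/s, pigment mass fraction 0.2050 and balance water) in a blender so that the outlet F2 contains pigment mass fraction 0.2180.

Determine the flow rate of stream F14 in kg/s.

Let F14 be the unknown flow. Total out = 1230 + F14.
pigment balance: 252.15 + 0.261·F14 = 0.218·(1230 + F14)
(0.261 − 0.218)·F14 = 0.218×1230 − 252.15 = 15.99
F14 = 15.99 / 0.043 = 371.86 kg/s

371.9 kg/s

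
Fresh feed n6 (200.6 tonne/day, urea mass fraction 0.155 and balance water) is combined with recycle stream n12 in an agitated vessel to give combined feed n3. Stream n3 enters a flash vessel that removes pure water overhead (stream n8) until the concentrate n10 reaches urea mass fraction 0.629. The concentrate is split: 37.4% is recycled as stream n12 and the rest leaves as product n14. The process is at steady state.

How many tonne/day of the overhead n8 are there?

Overall urea balance (none leaves overhead): urea in fresh feed = urea in product, i.e. 200.6×0.155 = (1−0.374)·n10·0.629.
n10 = 31.093/(0.629×0.626) = 78.966 tonne/day.
Recycle n12 = 0.374×78.966 = 29.533 tonne/day.
Combined feed n3 = 200.6 + 29.533 = 230.13 tonne/day.
Overhead n8 = n3 − n10 = 230.13 − 78.966 = 151.17 tonne/day.

151.2 tonne/day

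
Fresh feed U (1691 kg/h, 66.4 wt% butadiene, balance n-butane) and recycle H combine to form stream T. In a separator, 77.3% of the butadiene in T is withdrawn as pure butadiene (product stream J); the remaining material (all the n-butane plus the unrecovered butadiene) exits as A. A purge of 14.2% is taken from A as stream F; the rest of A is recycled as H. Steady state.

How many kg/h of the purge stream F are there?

613.1 kg/h

n-butane enters only via U and leaves only via the purge: 1691×0.336 = 0.142×(n-butane in A), and the separator passes all n-butane, so n-butane in T = n-butane in A = 4001.2 kg/h.
butadiene in T: m_A = 1691×0.664 + (1−0.142)·(1−0.773)·m_A, so m_A = 1122.8/0.8052 = 1394.4 kg/h.
A = (1−0.773)×1394.4 + 4001.2 = 4317.8 kg/h.
Purge F = 0.142×4317.8 = 613.12 kg/h.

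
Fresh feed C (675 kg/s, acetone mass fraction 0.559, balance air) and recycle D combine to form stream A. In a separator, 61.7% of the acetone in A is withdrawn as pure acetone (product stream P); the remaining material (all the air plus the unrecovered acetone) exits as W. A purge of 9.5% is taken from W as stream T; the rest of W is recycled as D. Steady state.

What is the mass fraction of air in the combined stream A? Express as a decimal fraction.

0.844

air enters only via C and leaves only via the purge: 675×0.441 = 0.095×(air in W), and the separator passes all air, so air in A = air in W = 3133.4 kg/s.
acetone in A: m_A = 675×0.559 + (1−0.095)·(1−0.617)·m_A, so m_A = 377.33/0.6534 = 577.49 kg/s.
A = 577.49 + 3133.4 = 3710.9 kg/s.
air fraction in A = 3133.4/3710.9 = 0.844.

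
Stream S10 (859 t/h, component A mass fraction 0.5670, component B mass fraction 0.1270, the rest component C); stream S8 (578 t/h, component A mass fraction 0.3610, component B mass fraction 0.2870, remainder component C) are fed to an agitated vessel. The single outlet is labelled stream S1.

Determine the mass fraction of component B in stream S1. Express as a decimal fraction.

Total flow out = 859 + 578 = 1437 t/h.
component B in = 859×0.127 + 578×0.287 = 274.98 t/h.
component B mass fraction in S1 = 274.98/1437 = 0.1914.

0.1914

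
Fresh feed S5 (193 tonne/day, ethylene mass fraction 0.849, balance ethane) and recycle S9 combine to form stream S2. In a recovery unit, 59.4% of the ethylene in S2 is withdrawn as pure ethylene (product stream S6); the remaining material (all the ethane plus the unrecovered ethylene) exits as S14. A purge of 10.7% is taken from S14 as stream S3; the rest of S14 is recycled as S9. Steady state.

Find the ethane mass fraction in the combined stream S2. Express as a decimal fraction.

ethane enters only via S5 and leaves only via the purge: 193×0.151 = 0.107×(ethane in S14), and the recovery unit passes all ethane, so ethane in S2 = ethane in S14 = 272.36 tonne/day.
ethylene in S2: m_A = 193×0.849 + (1−0.107)·(1−0.594)·m_A, so m_A = 163.86/0.6374 = 257.05 tonne/day.
S2 = 257.05 + 272.36 = 529.42 tonne/day.
ethane fraction in S2 = 272.36/529.42 = 0.514.

0.514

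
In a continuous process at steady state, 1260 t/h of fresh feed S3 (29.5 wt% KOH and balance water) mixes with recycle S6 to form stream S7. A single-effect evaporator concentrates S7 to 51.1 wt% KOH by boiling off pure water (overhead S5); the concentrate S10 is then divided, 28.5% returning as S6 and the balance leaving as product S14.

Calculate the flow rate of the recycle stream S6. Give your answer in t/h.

289.9 t/h

Overall KOH balance (none leaves overhead): KOH in fresh feed = KOH in product, i.e. 1260×0.295 = (1−0.285)·S10·0.511.
S10 = 371.7/(0.511×0.715) = 1017.3 t/h.
Recycle S6 = 0.285×1017.3 = 289.94 t/h.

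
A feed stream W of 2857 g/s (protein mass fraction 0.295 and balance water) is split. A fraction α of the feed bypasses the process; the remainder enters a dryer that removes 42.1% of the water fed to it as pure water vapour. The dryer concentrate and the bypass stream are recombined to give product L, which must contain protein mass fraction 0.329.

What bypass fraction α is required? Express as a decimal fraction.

0.652

All 2857×0.295 = 842.81 g/s of protein reaches L, so L = 842.81/0.329 = 2561.7 g/s and vapour = 295.25 g/s.
The evaporator receives (1−α)·2857 of feed at 0.705 water and removes 0.421 of that water:
0.421×0.705×(1−α)×2857 = 295.25
(1−α) = 295.25/847.97 = 0.3482;  α = 0.6518.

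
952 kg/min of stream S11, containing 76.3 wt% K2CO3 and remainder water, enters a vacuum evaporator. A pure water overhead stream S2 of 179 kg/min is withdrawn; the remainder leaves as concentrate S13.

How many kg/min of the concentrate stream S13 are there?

773 kg/min

Concentrate = 952 − 179 = 773 kg/min.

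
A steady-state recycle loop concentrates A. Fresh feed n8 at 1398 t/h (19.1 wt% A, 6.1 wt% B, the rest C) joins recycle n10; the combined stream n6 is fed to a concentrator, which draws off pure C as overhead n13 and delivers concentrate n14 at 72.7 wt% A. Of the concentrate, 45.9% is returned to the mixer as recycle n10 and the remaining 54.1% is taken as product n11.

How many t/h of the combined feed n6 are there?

Overall A balance (none leaves overhead): A in fresh feed = A in product, i.e. 1398×0.191 = (1−0.459)·n14·0.727.
n14 = 267.02/(0.727×0.541) = 678.9 t/h.
Recycle n10 = 0.459×678.9 = 311.62 t/h.
Combined feed n6 = 1398 + 311.62 = 1709.6 t/h.

1710 t/h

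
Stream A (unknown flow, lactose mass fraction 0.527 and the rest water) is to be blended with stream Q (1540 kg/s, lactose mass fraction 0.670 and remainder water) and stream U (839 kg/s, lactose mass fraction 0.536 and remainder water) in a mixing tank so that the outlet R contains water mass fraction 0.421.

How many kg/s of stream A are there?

2001 kg/s

Let A be the unknown flow. Total out = 2379 + A.
water balance: 897.5 + 0.473·A = 0.421·(2379 + A)
(0.473 − 0.421)·A = 0.421×2379 − 897.5 = 104.06
A = 104.06 / 0.052 = 2001.2 kg/s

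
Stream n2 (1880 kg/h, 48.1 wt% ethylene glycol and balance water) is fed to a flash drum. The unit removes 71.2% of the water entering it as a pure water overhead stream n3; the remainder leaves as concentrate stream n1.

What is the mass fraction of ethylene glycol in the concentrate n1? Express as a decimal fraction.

ethylene glycol is not removed: 1880×0.481 = 904.28 kg/h of ethylene glycol enters n1.
water entering = 1880×0.519 = 975.72 kg/h; overhead removed = 0.712×975.72 = 694.71 kg/h.
Concentrate = 1880 − 694.71 = 1185.3 kg/h.
Mass fraction = 904.28/1185.3 = 0.763.

0.763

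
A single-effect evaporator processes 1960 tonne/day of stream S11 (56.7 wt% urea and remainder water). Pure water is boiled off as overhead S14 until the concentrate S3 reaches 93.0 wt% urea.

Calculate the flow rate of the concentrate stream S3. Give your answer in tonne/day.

urea is conserved: 1960×0.567 = 1111.3 tonne/day all reports to the concentrate.
Concentrate = 1111.3/(target fraction) = 1195 tonne/day.

1195 tonne/day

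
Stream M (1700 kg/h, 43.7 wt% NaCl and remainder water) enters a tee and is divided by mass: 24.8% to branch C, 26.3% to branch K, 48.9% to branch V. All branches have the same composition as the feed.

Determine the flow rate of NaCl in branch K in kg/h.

Branch K total = 0.263×1700 = 447.1 kg/h.
NaCl in K = 0.437×447.1 = 195.38 kg/h.

195.4 kg/h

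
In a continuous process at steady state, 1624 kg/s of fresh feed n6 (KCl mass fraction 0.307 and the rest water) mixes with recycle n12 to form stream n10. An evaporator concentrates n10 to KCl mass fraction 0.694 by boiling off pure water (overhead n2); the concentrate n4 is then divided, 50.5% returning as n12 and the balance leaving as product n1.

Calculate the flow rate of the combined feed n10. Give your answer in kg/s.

Overall KCl balance (none leaves overhead): KCl in fresh feed = KCl in product, i.e. 1624×0.307 = (1−0.505)·n4·0.694.
n4 = 498.57/(0.694×0.495) = 1451.3 kg/s.
Recycle n12 = 0.505×1451.3 = 732.91 kg/s.
Combined feed n10 = 1624 + 732.91 = 2356.9 kg/s.

2357 kg/s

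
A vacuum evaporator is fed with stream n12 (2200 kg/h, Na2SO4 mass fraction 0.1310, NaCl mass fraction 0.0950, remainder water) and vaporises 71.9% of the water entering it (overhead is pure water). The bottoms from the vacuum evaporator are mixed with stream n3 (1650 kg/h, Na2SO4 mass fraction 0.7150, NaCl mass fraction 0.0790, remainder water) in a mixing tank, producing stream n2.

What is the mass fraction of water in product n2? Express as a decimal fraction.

Vapour removed = 0.719×0.774×2200 = 1224.3 kg/h; concentrate = 975.69 kg/h.
water reaching the mixer = 478.49 (from concentrate) + 1650×0.206 = 818.39 kg/h.
Product flow = 975.69 + 1650 = 2625.7 kg/h; water fraction = 0.3117.

0.3117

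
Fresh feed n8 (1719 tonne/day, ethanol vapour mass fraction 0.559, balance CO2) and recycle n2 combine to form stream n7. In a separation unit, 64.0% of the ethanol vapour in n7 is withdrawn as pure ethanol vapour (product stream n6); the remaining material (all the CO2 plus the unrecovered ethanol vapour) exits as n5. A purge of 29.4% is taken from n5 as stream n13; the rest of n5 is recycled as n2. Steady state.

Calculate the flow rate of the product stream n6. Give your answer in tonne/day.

824.6 tonne/day

ethanol vapour in n7: m_A = 1719×0.559 + (1−0.294)·(1−0.640)·m_A, so m_A = 960.92/0.7458 = 1288.4 tonne/day.
Product n6 = 0.640×1288.4 = 824.56 tonne/day.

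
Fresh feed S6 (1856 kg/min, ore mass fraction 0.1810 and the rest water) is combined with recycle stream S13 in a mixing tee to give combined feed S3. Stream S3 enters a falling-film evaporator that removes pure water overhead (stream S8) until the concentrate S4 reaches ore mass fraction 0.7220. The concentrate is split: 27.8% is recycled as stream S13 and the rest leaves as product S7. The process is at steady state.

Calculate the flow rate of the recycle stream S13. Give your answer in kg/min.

179.2 kg/min

Overall ore balance (none leaves overhead): ore in fresh feed = ore in product, i.e. 1856×0.181 = (1−0.278)·S4·0.722.
S4 = 335.94/(0.722×0.722) = 644.44 kg/min.
Recycle S13 = 0.278×644.44 = 179.15 kg/min.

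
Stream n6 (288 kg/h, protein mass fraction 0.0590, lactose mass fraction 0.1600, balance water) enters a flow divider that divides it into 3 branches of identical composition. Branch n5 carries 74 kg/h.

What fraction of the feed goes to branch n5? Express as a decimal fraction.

0.257

Fraction to n5 = 74/288 = 0.2569.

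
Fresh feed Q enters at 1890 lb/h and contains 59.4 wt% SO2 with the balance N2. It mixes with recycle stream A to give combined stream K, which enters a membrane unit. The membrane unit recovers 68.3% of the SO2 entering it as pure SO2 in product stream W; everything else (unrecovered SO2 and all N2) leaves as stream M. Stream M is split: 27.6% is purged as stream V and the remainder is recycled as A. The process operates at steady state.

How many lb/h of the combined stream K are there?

N2 enters only via Q and leaves only via the purge: 1890×0.406 = 0.276×(N2 in M), and the membrane unit passes all N2, so N2 in K = N2 in M = 2780.2 lb/h.
SO2 in K: m_A = 1890×0.594 + (1−0.276)·(1−0.683)·m_A, so m_A = 1122.7/0.7705 = 1457.1 lb/h.
K = 1457.1 + 2780.2 = 4237.3 lb/h.

4237 lb/h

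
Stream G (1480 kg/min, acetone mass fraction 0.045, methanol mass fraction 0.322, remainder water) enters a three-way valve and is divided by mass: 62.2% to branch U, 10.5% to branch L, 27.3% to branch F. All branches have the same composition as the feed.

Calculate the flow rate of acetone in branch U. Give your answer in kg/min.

41.43 kg/min

Branch U total = 0.622×1480 = 920.56 kg/min.
acetone in U = 0.045×920.56 = 41.425 kg/min.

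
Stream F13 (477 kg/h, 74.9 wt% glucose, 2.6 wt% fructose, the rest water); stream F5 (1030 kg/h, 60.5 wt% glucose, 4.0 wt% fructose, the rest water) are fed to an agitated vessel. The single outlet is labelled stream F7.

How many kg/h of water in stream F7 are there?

473 kg/h

water out = water in = 477×0.225 + 1030×0.355 = 472.97 kg/h.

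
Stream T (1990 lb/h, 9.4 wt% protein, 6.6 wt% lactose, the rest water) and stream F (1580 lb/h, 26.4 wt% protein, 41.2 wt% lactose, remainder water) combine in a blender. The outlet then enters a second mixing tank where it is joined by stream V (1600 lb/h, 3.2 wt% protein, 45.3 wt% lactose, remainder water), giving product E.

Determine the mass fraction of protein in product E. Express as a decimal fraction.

Overall, product flow = 5170 lb/h.
protein in = 1990×0.094 + 1580×0.264 + 1600×0.032 = 655.38 lb/h.
protein fraction in E = 0.127.

0.127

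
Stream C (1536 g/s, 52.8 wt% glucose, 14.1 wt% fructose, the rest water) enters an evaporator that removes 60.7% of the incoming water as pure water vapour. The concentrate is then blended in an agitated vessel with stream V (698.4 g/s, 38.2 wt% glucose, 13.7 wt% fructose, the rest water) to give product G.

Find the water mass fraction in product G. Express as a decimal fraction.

0.2782

Vapour removed = 0.607×0.331×1536 = 308.61 g/s; concentrate = 1227.4 g/s.
water reaching the mixer = 199.81 (from concentrate) + 698.4×0.481 = 535.74 g/s.
Product flow = 1227.4 + 698.4 = 1925.8 g/s; water fraction = 0.2782.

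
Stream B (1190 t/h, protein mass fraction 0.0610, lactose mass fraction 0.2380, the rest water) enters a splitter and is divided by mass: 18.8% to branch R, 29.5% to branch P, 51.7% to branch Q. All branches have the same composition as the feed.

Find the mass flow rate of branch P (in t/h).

351 t/h

Branch P flow = 0.295×1190 = 351.05 t/h.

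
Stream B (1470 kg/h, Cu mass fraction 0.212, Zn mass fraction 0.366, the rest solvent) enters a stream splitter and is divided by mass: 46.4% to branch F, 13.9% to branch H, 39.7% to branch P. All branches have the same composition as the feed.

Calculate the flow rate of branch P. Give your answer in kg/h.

583.6 kg/h

Branch P flow = 0.397×1470 = 583.59 kg/h.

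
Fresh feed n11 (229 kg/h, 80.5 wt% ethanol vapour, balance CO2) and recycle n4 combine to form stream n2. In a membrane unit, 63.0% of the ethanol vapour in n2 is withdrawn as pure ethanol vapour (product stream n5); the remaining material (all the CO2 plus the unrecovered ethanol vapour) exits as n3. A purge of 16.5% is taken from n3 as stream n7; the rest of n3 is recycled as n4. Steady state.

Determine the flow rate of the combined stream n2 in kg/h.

537.4 kg/h

CO2 enters only via n11 and leaves only via the purge: 229×0.195 = 0.165×(CO2 in n3), and the membrane unit passes all CO2, so CO2 in n2 = CO2 in n3 = 270.64 kg/h.
ethanol vapour in n2: m_A = 229×0.805 + (1−0.165)·(1−0.630)·m_A, so m_A = 184.34/0.6910 = 266.76 kg/h.
n2 = 266.76 + 270.64 = 537.4 kg/h.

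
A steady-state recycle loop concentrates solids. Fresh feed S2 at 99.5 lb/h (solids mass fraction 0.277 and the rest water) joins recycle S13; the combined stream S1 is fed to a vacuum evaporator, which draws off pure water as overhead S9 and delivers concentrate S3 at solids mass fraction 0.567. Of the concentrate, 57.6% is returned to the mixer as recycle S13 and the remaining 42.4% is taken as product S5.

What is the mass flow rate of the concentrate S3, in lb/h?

Overall solids balance (none leaves overhead): solids in fresh feed = solids in product, i.e. 99.5×0.277 = (1−0.576)·S3·0.567.
S3 = 27.562/(0.567×0.424) = 114.64 lb/h.

114.6 lb/h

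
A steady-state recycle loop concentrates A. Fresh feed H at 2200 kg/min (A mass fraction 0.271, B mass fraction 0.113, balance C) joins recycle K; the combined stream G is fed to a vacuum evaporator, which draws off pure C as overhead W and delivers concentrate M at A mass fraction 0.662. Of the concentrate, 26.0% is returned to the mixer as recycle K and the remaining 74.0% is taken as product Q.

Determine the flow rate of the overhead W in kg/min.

Overall A balance (none leaves overhead): A in fresh feed = A in product, i.e. 2200×0.271 = (1−0.260)·M·0.662.
M = 596.2/(0.662×0.740) = 1217 kg/min.
Recycle K = 0.260×1217 = 316.43 kg/min.
Combined feed G = 2200 + 316.43 = 2516.4 kg/min.
Overhead W = G − M = 2516.4 − 1217 = 1299.4 kg/min.

1299 kg/min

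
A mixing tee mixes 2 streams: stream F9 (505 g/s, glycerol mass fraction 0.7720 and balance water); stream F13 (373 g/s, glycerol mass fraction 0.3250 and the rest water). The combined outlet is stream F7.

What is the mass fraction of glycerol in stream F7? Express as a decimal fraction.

0.5821

Total flow out = 505 + 373 = 878 g/s.
glycerol in = 505×0.772 + 373×0.325 = 511.09 g/s.
glycerol mass fraction in F7 = 511.09/878 = 0.5821.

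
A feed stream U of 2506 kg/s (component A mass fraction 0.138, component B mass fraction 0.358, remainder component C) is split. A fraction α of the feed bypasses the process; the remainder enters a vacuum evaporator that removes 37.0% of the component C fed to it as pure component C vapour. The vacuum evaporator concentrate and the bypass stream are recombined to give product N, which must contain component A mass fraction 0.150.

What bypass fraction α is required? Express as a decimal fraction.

0.571

All 2506×0.138 = 345.83 kg/s of component A reaches N, so N = 345.83/0.150 = 2305.5 kg/s and vapour = 200.48 kg/s.
The evaporator receives (1−α)·2506 of feed at 0.504 component C and removes 0.370 of that component C:
0.370×0.504×(1−α)×2506 = 200.48
(1−α) = 200.48/467.32 = 0.4290;  α = 0.5710.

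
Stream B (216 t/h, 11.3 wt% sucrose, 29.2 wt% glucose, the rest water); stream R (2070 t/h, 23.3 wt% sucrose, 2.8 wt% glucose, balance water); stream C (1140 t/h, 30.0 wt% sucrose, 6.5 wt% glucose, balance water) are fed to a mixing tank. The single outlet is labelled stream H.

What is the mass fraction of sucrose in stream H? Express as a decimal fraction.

0.248

Total flow out = 216 + 2070 + 1140 = 3426 t/h.
sucrose in = 216×0.113 + 2070×0.233 + 1140×0.300 = 848.72 t/h.
sucrose mass fraction in H = 848.72/3426 = 0.248.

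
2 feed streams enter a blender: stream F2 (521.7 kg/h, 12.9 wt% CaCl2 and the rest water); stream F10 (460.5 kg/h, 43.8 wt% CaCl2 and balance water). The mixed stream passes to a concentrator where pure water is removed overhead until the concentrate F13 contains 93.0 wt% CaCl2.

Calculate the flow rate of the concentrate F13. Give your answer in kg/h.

CaCl2 entering = 521.7×0.129 + 460.5×0.438 = 269 kg/h.
All CaCl2 reports to F13, so F13 = 269/0.930 = 289.25 kg/h.

289.2 kg/h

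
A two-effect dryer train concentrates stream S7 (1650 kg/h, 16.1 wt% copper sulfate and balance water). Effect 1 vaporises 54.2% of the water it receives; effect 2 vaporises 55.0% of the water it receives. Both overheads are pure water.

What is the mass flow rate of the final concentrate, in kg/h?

551 kg/h

water in feed = 1650×0.839 = 1384.3 kg/h.
After stage 1: water left = (1−0.542)×1384.3 = 634.03; stream total = 899.68 kg/h.
After stage 2: water left = (1−0.550)×634.03 = 285.31; final concentrate = 550.96 kg/h.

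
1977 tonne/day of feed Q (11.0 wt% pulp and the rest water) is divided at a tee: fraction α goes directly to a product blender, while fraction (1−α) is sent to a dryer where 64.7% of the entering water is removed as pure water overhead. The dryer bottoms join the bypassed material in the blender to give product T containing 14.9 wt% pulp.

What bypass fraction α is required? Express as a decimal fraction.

All 1977×0.110 = 217.47 tonne/day of pulp reaches T, so T = 217.47/0.149 = 1459.5 tonne/day and vapour = 517.47 tonne/day.
The evaporator receives (1−α)·1977 of feed at 0.890 water and removes 0.647 of that water:
0.647×0.890×(1−α)×1977 = 517.47
(1−α) = 517.47/1138.4 = 0.4546;  α = 0.5454.

0.545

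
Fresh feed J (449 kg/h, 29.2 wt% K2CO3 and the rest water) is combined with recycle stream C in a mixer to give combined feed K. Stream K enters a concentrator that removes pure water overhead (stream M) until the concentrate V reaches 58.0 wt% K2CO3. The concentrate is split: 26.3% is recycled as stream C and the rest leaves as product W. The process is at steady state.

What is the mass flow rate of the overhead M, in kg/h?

223 kg/h

Overall K2CO3 balance (none leaves overhead): K2CO3 in fresh feed = K2CO3 in product, i.e. 449×0.292 = (1−0.263)·V·0.580.
V = 131.11/(0.580×0.737) = 306.71 kg/h.
Recycle C = 0.263×306.71 = 80.666 kg/h.
Combined feed K = 449 + 80.666 = 529.67 kg/h.
Overhead M = K − V = 529.67 − 306.71 = 222.95 kg/h.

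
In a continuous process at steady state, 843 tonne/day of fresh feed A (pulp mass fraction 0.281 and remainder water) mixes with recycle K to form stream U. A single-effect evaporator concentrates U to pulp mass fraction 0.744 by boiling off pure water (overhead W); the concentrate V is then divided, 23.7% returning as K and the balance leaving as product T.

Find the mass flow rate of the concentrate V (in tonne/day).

Overall pulp balance (none leaves overhead): pulp in fresh feed = pulp in product, i.e. 843×0.281 = (1−0.237)·V·0.744.
V = 236.88/(0.744×0.763) = 417.29 tonne/day.

417.3 tonne/day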